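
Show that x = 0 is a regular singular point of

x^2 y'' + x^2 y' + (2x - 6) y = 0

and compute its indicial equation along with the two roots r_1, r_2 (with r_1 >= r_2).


Divide by x^2 to reach normal form y'' + P_1(x) y' + P_2(x) y = 0 with P_1(x) = 1 and P_2(x) = 2/x - 6/x^2.
x = 0 is a singular point because the y-coefficient 2/x - 6/x^2 has a pole at x = 0.
It is a regular singular point because x P_1(x) = p(x) = x and x^2 P_2(x) = q(x) = 2x - 6 are polynomials, hence analytic at x = 0.
p(0) = 0,  q(0) = -6.
Indicial equation: r(r-1) + p(0) r + q(0) = 0, i.e. r^2 + (p(0) - 1) r + q(0) = 0, i.e. r^2 - 1 r - 6 = 0.
Discriminant: (-1)^2 - 4(-6) = 25, so r = (1 ± 5)/2.
Solving: r_1 = 3, r_2 = -2.

indicial: r^2 - 1 r - 6 = 0; roots r_1 = 3, r_2 = -2


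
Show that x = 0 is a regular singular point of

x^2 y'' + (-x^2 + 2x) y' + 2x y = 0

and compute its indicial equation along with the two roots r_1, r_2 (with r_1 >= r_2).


Divide by x^2 to reach normal form y'' + P_1(x) y' + P_2(x) y = 0 with P_1(x) = -1 + 2/x and P_2(x) = 2/x.
x = 0 is a singular point because the y'-coefficient -1 + 2/x has a pole at x = 0 and the y-coefficient 2/x has a pole at x = 0.
It is a regular singular point because x P_1(x) = p(x) = 2 - x and x^2 P_2(x) = q(x) = 2x are polynomials, hence analytic at x = 0.
p(0) = 2,  q(0) = 0.
Indicial equation: r(r-1) + p(0) r + q(0) = 0, i.e. r^2 + (p(0) - 1) r + q(0) = 0, i.e. r^2 + 1 r = 0.
Discriminant: (1)^2 - 4(0) = 1, so r = (-1 ± 1)/2.
Solving: r_1 = 0, r_2 = -1.

indicial: r^2 + 1 r = 0; roots r_1 = 0, r_2 = -1


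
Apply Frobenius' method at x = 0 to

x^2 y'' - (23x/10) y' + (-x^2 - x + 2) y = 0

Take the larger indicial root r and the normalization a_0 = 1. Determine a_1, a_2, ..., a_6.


Write in Frobenius form y'' + (p(x)/x) y' + (q(x)/x^2) y = 0:
  p(x) = -23/10,  q(x) = -x^2 - x + 2.
Indicial equation: r(r-1) + (-23/10) r + (2) = 0 -> roots r_1 = 5/2, r_2 = 4/5.
Take r = r_1 = 5/2. Let y(x) = x^r sum_{n>=0} a_n x^n with a_0 = 1.
Substitute y = x^r sum a_n x^n and match x^{r+n}. The recurrence is
  D(n) a_n - 1 a_{n-1} - 1 a_{n-2} = 0,  where D(n) = (r+n)(r+n-1) + (-23/10)(r+n) + (2).
  a_n = [1 a_{n-1} + 1 a_{n-2}] / D(n).
Since the indicial polynomial factors as (r - r_1)(r - r_2), D(n) = (r_1 + n - r_1)(r_1 + n - r_2) = n(n + 17/10).
Evaluating step by step (a_0 = 1):
  n = 1: D(1) = 1(1 + 17/10) = 27/10; numerator = 1(1) = 1; a_1 = (1)/(27/10) = 10/27
  n = 2: D(2) = 2(2 + 17/10) = 37/5; numerator = 1(10/27) + 1(1) = 37/27; a_2 = (37/27)/(37/5) = 5/27
  n = 3: D(3) = 3(3 + 17/10) = 141/10; numerator = 1(5/27) + 1(10/27) = 5/9; a_3 = (5/9)/(141/10) = 50/1269
  n = 4: D(4) = 4(4 + 17/10) = 114/5; numerator = 1(50/1269) + 1(5/27) = 95/423; a_4 = (95/423)/(114/5) = 25/2538
  n = 5: D(5) = 5(5 + 17/10) = 67/2; numerator = 1(25/2538) + 1(50/1269) = 125/2538; a_5 = (125/2538)/(67/2) = 125/85023
  n = 6: D(6) = 6(6 + 17/10) = 231/5; numerator = 1(125/85023) + 1(25/2538) = 1925/170046; a_6 = (1925/170046)/(231/5) = 125/510138

r = 5/2; a_0 = 1; a_1 = 10/27; a_2 = 5/27; a_3 = 50/1269; a_4 = 25/2538; a_5 = 125/85023; a_6 = 125/510138


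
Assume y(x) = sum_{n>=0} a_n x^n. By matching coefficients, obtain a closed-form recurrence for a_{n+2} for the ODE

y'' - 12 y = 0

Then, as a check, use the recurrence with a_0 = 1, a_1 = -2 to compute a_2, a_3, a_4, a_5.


Substitute y = sum_n a_n x^n into y'' + (const) y = 0.
y''(x) = sum_{n>=0} (n+2)(n+1) a_{n+2} x^n.
The ODE becomes sum_n [(n+2)(n+1) a_{n+2} - 12 a_n] x^n = 0.
Setting each coefficient to zero gives the recurrence:
  (n+2)(n+1) a_{n+2} - 12 a_n = 0,
  a_{n+2} = 12 / ((n+1)(n+2)) a_n.

Check with a_0 = 1, a_1 = -2 (apply the recurrence for n = 0, 1, 2, 3): a_0 = 1, a_1 = -2, a_2 = 6, a_3 = -4, a_4 = 6, a_5 = -12/5.

a_{n+2} = 12/((n+1)(n+2)) * a_n; check: a_0 = 1, a_1 = -2, a_2 = 6, a_3 = -4, a_4 = 6, a_5 = -12/5


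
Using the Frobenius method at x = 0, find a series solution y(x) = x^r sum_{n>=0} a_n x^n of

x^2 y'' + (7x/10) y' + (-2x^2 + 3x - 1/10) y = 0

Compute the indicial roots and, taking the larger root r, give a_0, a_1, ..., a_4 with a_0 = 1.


Write in Frobenius form y'' + (p(x)/x) y' + (q(x)/x^2) y = 0:
  p(x) = 7/10,  q(x) = -2x^2 + 3x - 1/10.
Indicial equation: r(r-1) + (7/10) r + (-1/10) = 0 -> roots r_1 = 1/2, r_2 = -1/5.
Take r = r_1 = 1/2. Let y(x) = x^r sum_{n>=0} a_n x^n with a_0 = 1.
Substitute y = x^r sum a_n x^n and match x^{r+n}. The recurrence is
  D(n) a_n + 3 a_{n-1} - 2 a_{n-2} = 0,  where D(n) = (r+n)(r+n-1) + (7/10)(r+n) + (-1/10).
  a_n = [-3 a_{n-1} + 2 a_{n-2}] / D(n).
Since the indicial polynomial factors as (r - r_1)(r - r_2), D(n) = (r_1 + n - r_1)(r_1 + n - r_2) = n(n + 7/10).
Evaluating step by step (a_0 = 1):
  n = 1: D(1) = 1(1 + 7/10) = 17/10; numerator = -3(1) = -3; a_1 = (-3)/(17/10) = -30/17
  n = 2: D(2) = 2(2 + 7/10) = 27/5; numerator = -3(-30/17) + 2(1) = 124/17; a_2 = (124/17)/(27/5) = 620/459
  n = 3: D(3) = 3(3 + 7/10) = 111/10; numerator = -3(620/459) + 2(-30/17) = -1160/153; a_3 = (-1160/153)/(111/10) = -11600/16983
  n = 4: D(4) = 4(4 + 7/10) = 94/5; numerator = -3(-11600/16983) + 2(620/459) = 80680/16983; a_4 = (80680/16983)/(94/5) = 201700/798201

r = 1/2; a_0 = 1; a_1 = -30/17; a_2 = 620/459; a_3 = -11600/16983; a_4 = 201700/798201


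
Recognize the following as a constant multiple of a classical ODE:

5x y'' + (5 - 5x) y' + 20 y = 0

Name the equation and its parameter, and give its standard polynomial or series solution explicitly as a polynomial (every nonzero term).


All three coefficients share the factor 5; dividing through by 5 gives  x y'' + (1 - x) y' + 4 y = 0.
This matches the Laguerre equation x y'' + (1 - x) y' + n y = 0 with n = 4; the polynomial solution is L_4(x).
With y = sum_k a_k x^k, matching x^k gives (k+1)k a_{k+1} + (k+1) a_{k+1} - k a_k + n a_k = 0, i.e. (k+1)^2 a_{k+1} = (k - n) a_k = (k - 4) a_k. The right side vanishes at k = 4, so the series terminates at degree 4.
Standard normalization L_n(0) = 1 gives a_0 = 1. Work upward with a_{k+1} = (k - 4) a_k / (k+1)^2:
  a_1 = (0 - 4)(1) / 1^2 = -4/1 = -4
  a_2 = (1 - 4)(-4) / 2^2 = 12/4 = 3
  a_3 = (2 - 4)(3) / 3^2 = -6/9 = -2/3
  a_4 = (3 - 4)(-2/3) / 4^2 = (2/3)/16 = 1/24
Hence L_4(x) = x^4/24 - 2 x^3/3 + 3 x^2 - 4 x + 1.

L_4(x); series = x^4/24 - 2 x^3/3 + 3 x^2 - 4 x + 1


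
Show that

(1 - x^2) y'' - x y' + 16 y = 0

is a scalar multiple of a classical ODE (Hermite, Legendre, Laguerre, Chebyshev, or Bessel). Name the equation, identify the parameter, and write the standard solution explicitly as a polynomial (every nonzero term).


The equation is already in a standard form:  (1 - x^2) y'' - x y' + 16 y = 0.
This matches the Chebyshev equation (1 - x^2) y'' - x y' + n^2 y = 0 (note the -x y' term, not -2x y') with n^2 = 16, so n = 4; the polynomial solution is T_4(x).
With y = sum_k a_k x^k, matching x^k gives (k+2)(k+1) a_{k+2} = (k^2 - n^2) a_k = (k - 4)(k + 4) a_k. The right side vanishes at k = 4, so the series with the parity of 4 terminates at degree 4.
Standard normalization: leading coefficient of T_n is 2^(n-1), so a_4 = 2^3 = 8. Work downward with a_k = (k+1)(k+2) a_{k+2} / ((k - 4)(k + 4)):
  a_2 = (3)(4)(8) / ((2 - 4)(2 + 4)) = 96/(-12) = -8
  a_0 = (1)(2)(-8) / ((0 - 4)(0 + 4)) = -16/(-16) = 1
Hence T_4(x) = 8 x^4 - 8 x^2 + 1.

T_4(x); series = 8 x^4 - 8 x^2 + 1


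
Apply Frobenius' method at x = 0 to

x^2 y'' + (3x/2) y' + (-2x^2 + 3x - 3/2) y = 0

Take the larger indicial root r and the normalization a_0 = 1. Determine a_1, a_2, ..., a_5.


Write in Frobenius form y'' + (p(x)/x) y' + (q(x)/x^2) y = 0:
  p(x) = 3/2,  q(x) = -2x^2 + 3x - 3/2.
Indicial equation: r(r-1) + (3/2) r + (-3/2) = 0 -> roots r_1 = 1, r_2 = -3/2.
Take r = r_1 = 1. Let y(x) = x^r sum_{n>=0} a_n x^n with a_0 = 1.
Substitute y = x^r sum a_n x^n and match x^{r+n}. The recurrence is
  D(n) a_n + 3 a_{n-1} - 2 a_{n-2} = 0,  where D(n) = (r+n)(r+n-1) + (3/2)(r+n) + (-3/2).
  a_n = [-3 a_{n-1} + 2 a_{n-2}] / D(n).
Since the indicial polynomial factors as (r - r_1)(r - r_2), D(n) = (r_1 + n - r_1)(r_1 + n - r_2) = n(n + 5/2).
Evaluating step by step (a_0 = 1):
  n = 1: D(1) = 1(1 + 5/2) = 7/2; numerator = -3(1) = -3; a_1 = (-3)/(7/2) = -6/7
  n = 2: D(2) = 2(2 + 5/2) = 9; numerator = -3(-6/7) + 2(1) = 32/7; a_2 = (32/7)/(9) = 32/63
  n = 3: D(3) = 3(3 + 5/2) = 33/2; numerator = -3(32/63) + 2(-6/7) = -68/21; a_3 = (-68/21)/(33/2) = -136/693
  n = 4: D(4) = 4(4 + 5/2) = 26; numerator = -3(-136/693) + 2(32/63) = 1112/693; a_4 = (1112/693)/(26) = 556/9009
  n = 5: D(5) = 5(5 + 5/2) = 75/2; numerator = -3(556/9009) + 2(-136/693) = -5204/9009; a_5 = (-5204/9009)/(75/2) = -10408/675675

r = 1; a_0 = 1; a_1 = -6/7; a_2 = 32/63; a_3 = -136/693; a_4 = 556/9009; a_5 = -10408/675675


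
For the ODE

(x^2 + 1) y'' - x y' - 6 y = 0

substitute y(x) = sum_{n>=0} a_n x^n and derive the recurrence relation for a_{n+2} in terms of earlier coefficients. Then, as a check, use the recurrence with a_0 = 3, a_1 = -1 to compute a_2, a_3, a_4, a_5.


Substitute y = sum_n a_n x^n.
(1 + 1 x^2) y'' contributes (n+2)(n+1) a_{n+2} + n(n-1) a_n at x^n.
-x y'(x) contributes -n a_n at x^n.
-6 y(x) contributes -6 a_n at x^n.
Matching x^n: (n+2)(n+1) a_{n+2} + (n(n-1) - n - 6) a_n = 0.
Thus a_{n+2} = (-n(n-1) + n + 6) / ((n+1)(n+2)) * a_n.

Check with a_0 = 3, a_1 = -1 (apply the recurrence for n = 0, 1, 2, 3): a_0 = 3, a_1 = -1, a_2 = 9, a_3 = -7/6, a_4 = 9/2, a_5 = -7/40.

a_(n+2) = (-n(n-1) + n + 6) / ((n+1)(n+2)) * a_n; check: a_0 = 3, a_1 = -1, a_2 = 9, a_3 = -7/6, a_4 = 9/2, a_5 = -7/40


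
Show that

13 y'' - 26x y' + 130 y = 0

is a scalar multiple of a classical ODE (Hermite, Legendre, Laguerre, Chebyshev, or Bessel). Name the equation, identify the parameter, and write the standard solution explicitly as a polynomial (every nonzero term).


All three coefficients share the factor 13; dividing through by 13 gives  y'' - 2x y' + 10 y = 0.
This matches the Hermite equation y'' - 2x y' + 2n y = 0 with 2n = 10, so n = 5; the polynomial solution is H_5(x).
With y = sum_k a_k x^k, matching x^k gives (k+2)(k+1) a_{k+2} = 2(k - n) a_k = 2(k - 5) a_k. The right side vanishes at k = 5, so the series with the parity of 5 terminates at degree 5.
Standard normalization: leading coefficient of H_n is 2^n, so a_5 = 2^5 = 32. Work downward with a_k = (k+1)(k+2) a_{k+2} / (2(k - n)):
  a_3 = (4)(5)(32) / (2(3 - 5)) = 640/(-4) = -160
  a_1 = (2)(3)(-160) / (2(1 - 5)) = -960/(-8) = 120
Hence H_5(x) = 32 x^5 - 160 x^3 + 120 x.

H_5(x); series = 32 x^5 - 160 x^3 + 120 x


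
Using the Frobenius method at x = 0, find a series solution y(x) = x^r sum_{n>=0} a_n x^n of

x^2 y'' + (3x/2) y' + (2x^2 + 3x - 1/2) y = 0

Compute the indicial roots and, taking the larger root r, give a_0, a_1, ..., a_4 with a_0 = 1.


Write in Frobenius form y'' + (p(x)/x) y' + (q(x)/x^2) y = 0:
  p(x) = 3/2,  q(x) = 2x^2 + 3x - 1/2.
Indicial equation: r(r-1) + (3/2) r + (-1/2) = 0 -> roots r_1 = 1/2, r_2 = -1.
Take r = r_1 = 1/2. Let y(x) = x^r sum_{n>=0} a_n x^n with a_0 = 1.
Substitute y = x^r sum a_n x^n and match x^{r+n}. The recurrence is
  D(n) a_n + 3 a_{n-1} + 2 a_{n-2} = 0,  where D(n) = (r+n)(r+n-1) + (3/2)(r+n) + (-1/2).
  a_n = [-3 a_{n-1} - 2 a_{n-2}] / D(n).
Since the indicial polynomial factors as (r - r_1)(r - r_2), D(n) = (r_1 + n - r_1)(r_1 + n - r_2) = n(n + 3/2).
Evaluating step by step (a_0 = 1):
  n = 1: D(1) = 1(1 + 3/2) = 5/2; numerator = -3(1) = -3; a_1 = (-3)/(5/2) = -6/5
  n = 2: D(2) = 2(2 + 3/2) = 7; numerator = -3(-6/5) - 2(1) = 8/5; a_2 = (8/5)/(7) = 8/35
  n = 3: D(3) = 3(3 + 3/2) = 27/2; numerator = -3(8/35) - 2(-6/5) = 12/7; a_3 = (12/7)/(27/2) = 8/63
  n = 4: D(4) = 4(4 + 3/2) = 22; numerator = -3(8/63) - 2(8/35) = -88/105; a_4 = (-88/105)/(22) = -4/105

r = 1/2; a_0 = 1; a_1 = -6/5; a_2 = 8/35; a_3 = 8/63; a_4 = -4/105


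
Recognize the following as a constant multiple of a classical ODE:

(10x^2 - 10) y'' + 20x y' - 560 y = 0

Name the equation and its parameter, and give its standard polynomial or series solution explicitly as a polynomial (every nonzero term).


All three coefficients share the factor -10; dividing through by -10 gives  (1 - x^2) y'' - 2x y' + 56 y = 0.
This matches the Legendre equation (1 - x^2) y'' - 2x y' + n(n+1) y = 0 (note the -2x y' term) with n(n+1) = 56, so n = 7; the polynomial solution is P_7(x).
With y = sum_k a_k x^k, matching x^k gives (k+2)(k+1) a_{k+2} = [k(k+1) - n(n+1)] a_k = (k - 7)(k + 8) a_k. The right side vanishes at k = 7, so the series with the parity of 7 terminates at degree 7.
Standard normalization (P_n(1) = 1): leading coefficient (2n)!/(2^n (n!)^2) = 87178291200/(128*25401600) = 429/16, so a_7 = 429/16. Work downward with a_k = (k+1)(k+2) a_{k+2} / ((k - 7)(k + 8)):
  a_5 = (6)(7)(429/16) / ((5 - 7)(5 + 8)) = (9009/8)/(-26) = -693/16
  a_3 = (4)(5)(-693/16) / ((3 - 7)(3 + 8)) = (-3465/4)/(-44) = 315/16
  a_1 = (2)(3)(315/16) / ((1 - 7)(1 + 8)) = (945/8)/(-54) = -35/16
Hence P_7(x) = 429 x^7/16 - 693 x^5/16 + 315 x^3/16 - 35 x/16.

P_7(x); series = 429 x^7/16 - 693 x^5/16 + 315 x^3/16 - 35 x/16


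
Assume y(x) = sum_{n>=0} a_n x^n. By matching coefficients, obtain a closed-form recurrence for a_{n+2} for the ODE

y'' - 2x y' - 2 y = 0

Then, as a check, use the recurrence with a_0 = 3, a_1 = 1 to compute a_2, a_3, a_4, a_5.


Substitute y = sum_n a_n x^n.
y''(x) has coefficient (n+2)(n+1) a_{n+2} at x^n;
-2 x y'(x) has coefficient -2 n a_n at x^n (shift);
-2 y(x) has coefficient -2 a_n at x^n.
Matching x^n: (n+2)(n+1) a_{n+2} + (-2n - 2) a_n = 0.
Thus a_{n+2} = (2n + 2) / ((n+1)(n+2)) * a_n.

Check with a_0 = 3, a_1 = 1 (apply the recurrence for n = 0, 1, 2, 3): a_0 = 3, a_1 = 1, a_2 = 3, a_3 = 2/3, a_4 = 3/2, a_5 = 4/15.

a_(n+2) = (2n + 2) / ((n+1)(n+2)) * a_n; check: a_0 = 3, a_1 = 1, a_2 = 3, a_3 = 2/3, a_4 = 3/2, a_5 = 4/15


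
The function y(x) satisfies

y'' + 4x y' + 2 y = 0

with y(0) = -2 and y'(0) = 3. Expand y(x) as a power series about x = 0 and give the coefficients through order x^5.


Ansatz: y(x) = sum_{n>=0} a_n x^n, so y'(x) = sum_{n>=1} n a_n x^(n-1) and y''(x) = sum_{n>=2} n(n-1) a_n x^(n-2).
Substitute into P(x) y'' + Q(x) y' + R(x) y = 0 with P(x) = 1, Q(x) = 4x, R(x) = 2, and match powers of x.
Initial conditions: a_0 = -2, a_1 = 3.
Setting the coefficient of each power of x to zero and solving order by order (substituting the coefficients already found):
  x^0: 2 a_2 + 2 a_0 = 0  ->  2 a_2 = -2 a_0 = 4  ->  a_2 = 2
  x^1: 6 a_3 + 6 a_1 = 0  ->  6 a_3 = -6 a_1 = -18  ->  a_3 = -3
  x^2: 12 a_4 + 10 a_2 = 0  ->  12 a_4 = -10 a_2 = -20  ->  a_4 = -5/3
  x^3: 20 a_5 + 14 a_3 = 0  ->  20 a_5 = -14 a_3 = 42  ->  a_5 = 21/10
Truncated series: y(x) = -2 + 3 x + 2 x^2 - 3 x^3 - (5/3) x^4 + (21/10) x^5 + O(x^6).

a_0 = -2; a_1 = 3; a_2 = 2; a_3 = -3; a_4 = -5/3; a_5 = 21/10


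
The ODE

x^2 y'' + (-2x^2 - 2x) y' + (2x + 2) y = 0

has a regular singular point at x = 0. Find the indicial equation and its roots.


Divide by x^2 to reach normal form y'' + P_1(x) y' + P_2(x) y = 0 with P_1(x) = -2 - 2/x and P_2(x) = 2/x + 2/x^2.
x = 0 is a singular point because the y'-coefficient -2 - 2/x has a pole at x = 0 and the y-coefficient 2/x + 2/x^2 has a pole at x = 0.
It is a regular singular point because x P_1(x) = p(x) = -2x - 2 and x^2 P_2(x) = q(x) = 2x + 2 are polynomials, hence analytic at x = 0.
p(0) = -2,  q(0) = 2.
Indicial equation: r(r-1) + p(0) r + q(0) = 0, i.e. r^2 + (p(0) - 1) r + q(0) = 0, i.e. r^2 - 3 r + 2 = 0.
Discriminant: (-3)^2 - 4(2) = 1, so r = (3 ± 1)/2.
Solving: r_1 = 2, r_2 = 1.

indicial: r^2 - 3 r + 2 = 0; roots r_1 = 2, r_2 = 1


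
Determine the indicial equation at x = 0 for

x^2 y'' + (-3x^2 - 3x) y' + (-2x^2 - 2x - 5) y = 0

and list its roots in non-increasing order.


Divide by x^2 to reach normal form y'' + P_1(x) y' + P_2(x) y = 0 with P_1(x) = -3 - 3/x and P_2(x) = -2 - 2/x - 5/x^2.
x = 0 is a singular point because the y'-coefficient -3 - 3/x has a pole at x = 0 and the y-coefficient -2 - 2/x - 5/x^2 has a pole at x = 0.
It is a regular singular point because x P_1(x) = p(x) = -3x - 3 and x^2 P_2(x) = q(x) = -2x^2 - 2x - 5 are polynomials, hence analytic at x = 0.
p(0) = -3,  q(0) = -5.
Indicial equation: r(r-1) + p(0) r + q(0) = 0, i.e. r^2 + (p(0) - 1) r + q(0) = 0, i.e. r^2 - 4 r - 5 = 0.
Discriminant: (-4)^2 - 4(-5) = 36, so r = (4 ± 6)/2.
Solving: r_1 = 5, r_2 = -1.

indicial: r^2 - 4 r - 5 = 0; roots r_1 = 5, r_2 = -1


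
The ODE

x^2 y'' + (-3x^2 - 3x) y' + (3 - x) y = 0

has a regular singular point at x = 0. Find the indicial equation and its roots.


Divide by x^2 to reach normal form y'' + P_1(x) y' + P_2(x) y = 0 with P_1(x) = -3 - 3/x and P_2(x) = -1/x + 3/x^2.
x = 0 is a singular point because the y'-coefficient -3 - 3/x has a pole at x = 0 and the y-coefficient -1/x + 3/x^2 has a pole at x = 0.
It is a regular singular point because x P_1(x) = p(x) = -3x - 3 and x^2 P_2(x) = q(x) = 3 - x are polynomials, hence analytic at x = 0.
p(0) = -3,  q(0) = 3.
Indicial equation: r(r-1) + p(0) r + q(0) = 0, i.e. r^2 + (p(0) - 1) r + q(0) = 0, i.e. r^2 - 4 r + 3 = 0.
Discriminant: (-4)^2 - 4(3) = 4, so r = (4 ± 2)/2.
Solving: r_1 = 3, r_2 = 1.

indicial: r^2 - 4 r + 3 = 0; roots r_1 = 3, r_2 = 1


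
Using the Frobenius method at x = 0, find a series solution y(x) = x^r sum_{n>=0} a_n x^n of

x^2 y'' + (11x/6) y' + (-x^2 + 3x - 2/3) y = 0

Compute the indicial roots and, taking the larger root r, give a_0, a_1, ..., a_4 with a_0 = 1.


Write in Frobenius form y'' + (p(x)/x) y' + (q(x)/x^2) y = 0:
  p(x) = 11/6,  q(x) = -x^2 + 3x - 2/3.
Indicial equation: r(r-1) + (11/6) r + (-2/3) = 0 -> roots r_1 = 1/2, r_2 = -4/3.
Take r = r_1 = 1/2. Let y(x) = x^r sum_{n>=0} a_n x^n with a_0 = 1.
Substitute y = x^r sum a_n x^n and match x^{r+n}. The recurrence is
  D(n) a_n + 3 a_{n-1} - 1 a_{n-2} = 0,  where D(n) = (r+n)(r+n-1) + (11/6)(r+n) + (-2/3).
  a_n = [-3 a_{n-1} + 1 a_{n-2}] / D(n).
Since the indicial polynomial factors as (r - r_1)(r - r_2), D(n) = (r_1 + n - r_1)(r_1 + n - r_2) = n(n + 11/6).
Evaluating step by step (a_0 = 1):
  n = 1: D(1) = 1(1 + 11/6) = 17/6; numerator = -3(1) = -3; a_1 = (-3)/(17/6) = -18/17
  n = 2: D(2) = 2(2 + 11/6) = 23/3; numerator = -3(-18/17) + 1(1) = 71/17; a_2 = (71/17)/(23/3) = 213/391
  n = 3: D(3) = 3(3 + 11/6) = 29/2; numerator = -3(213/391) + 1(-18/17) = -1053/391; a_3 = (-1053/391)/(29/2) = -2106/11339
  n = 4: D(4) = 4(4 + 11/6) = 70/3; numerator = -3(-2106/11339) + 1(213/391) = 735/667; a_4 = (735/667)/(70/3) = 63/1334

r = 1/2; a_0 = 1; a_1 = -18/17; a_2 = 213/391; a_3 = -2106/11339; a_4 = 63/1334


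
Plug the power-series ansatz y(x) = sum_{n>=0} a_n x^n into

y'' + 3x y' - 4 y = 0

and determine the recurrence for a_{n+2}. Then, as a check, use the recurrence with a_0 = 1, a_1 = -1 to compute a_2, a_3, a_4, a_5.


Substitute y = sum_n a_n x^n.
y''(x) has coefficient (n+2)(n+1) a_{n+2} at x^n;
3 x y'(x) has coefficient 3 n a_n at x^n (shift);
-4 y(x) has coefficient -4 a_n at x^n.
Matching x^n: (n+2)(n+1) a_{n+2} + (3n - 4) a_n = 0.
Thus a_{n+2} = (-3n + 4) / ((n+1)(n+2)) * a_n.

Check with a_0 = 1, a_1 = -1 (apply the recurrence for n = 0, 1, 2, 3): a_0 = 1, a_1 = -1, a_2 = 2, a_3 = -1/6, a_4 = -1/3, a_5 = 1/24.

a_(n+2) = (-3n + 4) / ((n+1)(n+2)) * a_n; check: a_0 = 1, a_1 = -1, a_2 = 2, a_3 = -1/6, a_4 = -1/3, a_5 = 1/24


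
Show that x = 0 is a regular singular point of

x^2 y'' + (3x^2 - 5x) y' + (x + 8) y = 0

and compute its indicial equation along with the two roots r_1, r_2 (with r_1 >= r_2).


Divide by x^2 to reach normal form y'' + P_1(x) y' + P_2(x) y = 0 with P_1(x) = 3 - 5/x and P_2(x) = 1/x + 8/x^2.
x = 0 is a singular point because the y'-coefficient 3 - 5/x has a pole at x = 0 and the y-coefficient 1/x + 8/x^2 has a pole at x = 0.
It is a regular singular point because x P_1(x) = p(x) = 3x - 5 and x^2 P_2(x) = q(x) = x + 8 are polynomials, hence analytic at x = 0.
p(0) = -5,  q(0) = 8.
Indicial equation: r(r-1) + p(0) r + q(0) = 0, i.e. r^2 + (p(0) - 1) r + q(0) = 0, i.e. r^2 - 6 r + 8 = 0.
Discriminant: (-6)^2 - 4(8) = 4, so r = (6 ± 2)/2.
Solving: r_1 = 4, r_2 = 2.

indicial: r^2 - 6 r + 8 = 0; roots r_1 = 4, r_2 = 2


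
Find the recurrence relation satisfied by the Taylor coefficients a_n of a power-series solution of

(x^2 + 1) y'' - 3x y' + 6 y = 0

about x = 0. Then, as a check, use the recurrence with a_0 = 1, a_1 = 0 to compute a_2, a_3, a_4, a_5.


Substitute y = sum_n a_n x^n.
(1 + 1 x^2) y'' contributes (n+2)(n+1) a_{n+2} + n(n-1) a_n at x^n.
-3 x y'(x) contributes -3 n a_n at x^n.
6 y(x) contributes 6 a_n at x^n.
Matching x^n: (n+2)(n+1) a_{n+2} + (n(n-1) - 3 n + 6) a_n = 0.
Thus a_{n+2} = (-n(n-1) + 3 n - 6) / ((n+1)(n+2)) * a_n.

Check with a_0 = 1, a_1 = 0 (apply the recurrence for n = 0, 1, 2, 3): a_0 = 1, a_1 = 0, a_2 = -3, a_3 = 0, a_4 = 1/2, a_5 = 0.

a_(n+2) = (-n(n-1) + 3 n - 6) / ((n+1)(n+2)) * a_n; check: a_0 = 1, a_1 = 0, a_2 = -3, a_3 = 0, a_4 = 1/2, a_5 = 0


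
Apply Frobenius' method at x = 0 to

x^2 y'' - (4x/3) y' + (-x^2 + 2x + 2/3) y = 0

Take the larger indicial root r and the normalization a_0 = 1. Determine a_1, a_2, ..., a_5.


Write in Frobenius form y'' + (p(x)/x) y' + (q(x)/x^2) y = 0:
  p(x) = -4/3,  q(x) = -x^2 + 2x + 2/3.
Indicial equation: r(r-1) + (-4/3) r + (2/3) = 0 -> roots r_1 = 2, r_2 = 1/3.
Take r = r_1 = 2. Let y(x) = x^r sum_{n>=0} a_n x^n with a_0 = 1.
Substitute y = x^r sum a_n x^n and match x^{r+n}. The recurrence is
  D(n) a_n + 2 a_{n-1} - 1 a_{n-2} = 0,  where D(n) = (r+n)(r+n-1) + (-4/3)(r+n) + (2/3).
  a_n = [-2 a_{n-1} + 1 a_{n-2}] / D(n).
Since the indicial polynomial factors as (r - r_1)(r - r_2), D(n) = (r_1 + n - r_1)(r_1 + n - r_2) = n(n + 5/3).
Evaluating step by step (a_0 = 1):
  n = 1: D(1) = 1(1 + 5/3) = 8/3; numerator = -2(1) = -2; a_1 = (-2)/(8/3) = -3/4
  n = 2: D(2) = 2(2 + 5/3) = 22/3; numerator = -2(-3/4) + 1(1) = 5/2; a_2 = (5/2)/(22/3) = 15/44
  n = 3: D(3) = 3(3 + 5/3) = 14; numerator = -2(15/44) + 1(-3/4) = -63/44; a_3 = (-63/44)/(14) = -9/88
  n = 4: D(4) = 4(4 + 5/3) = 68/3; numerator = -2(-9/88) + 1(15/44) = 6/11; a_4 = (6/11)/(68/3) = 9/374
  n = 5: D(5) = 5(5 + 5/3) = 100/3; numerator = -2(9/374) + 1(-9/88) = -225/1496; a_5 = (-225/1496)/(100/3) = -27/5984

r = 2; a_0 = 1; a_1 = -3/4; a_2 = 15/44; a_3 = -9/88; a_4 = 9/374; a_5 = -27/5984


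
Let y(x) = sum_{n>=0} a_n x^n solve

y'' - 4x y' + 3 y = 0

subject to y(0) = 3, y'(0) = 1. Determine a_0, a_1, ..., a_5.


Ansatz: y(x) = sum_{n>=0} a_n x^n, so y'(x) = sum_{n>=1} n a_n x^(n-1) and y''(x) = sum_{n>=2} n(n-1) a_n x^(n-2).
Substitute into P(x) y'' + Q(x) y' + R(x) y = 0 with P(x) = 1, Q(x) = -4x, R(x) = 3, and match powers of x.
Initial conditions: a_0 = 3, a_1 = 1.
Setting the coefficient of each power of x to zero and solving order by order (substituting the coefficients already found):
  x^0: 2 a_2 + 3 a_0 = 0  ->  2 a_2 = -3 a_0 = -9  ->  a_2 = -9/2
  x^1: 6 a_3 - a_1 = 0  ->  6 a_3 = a_1 = 1  ->  a_3 = 1/6
  x^2: 12 a_4 - 5 a_2 = 0  ->  12 a_4 = 5 a_2 = -45/2  ->  a_4 = -15/8
  x^3: 20 a_5 - 9 a_3 = 0  ->  20 a_5 = 9 a_3 = 3/2  ->  a_5 = 3/40
Truncated series: y(x) = 3 + x - (9/2) x^2 + (1/6) x^3 - (15/8) x^4 + (3/40) x^5 + O(x^6).

a_0 = 3; a_1 = 1; a_2 = -9/2; a_3 = 1/6; a_4 = -15/8; a_5 = 3/40


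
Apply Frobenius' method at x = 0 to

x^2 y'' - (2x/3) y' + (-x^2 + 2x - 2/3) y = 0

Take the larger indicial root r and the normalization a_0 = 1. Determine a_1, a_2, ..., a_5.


Write in Frobenius form y'' + (p(x)/x) y' + (q(x)/x^2) y = 0:
  p(x) = -2/3,  q(x) = -x^2 + 2x - 2/3.
Indicial equation: r(r-1) + (-2/3) r + (-2/3) = 0 -> roots r_1 = 2, r_2 = -1/3.
Take r = r_1 = 2. Let y(x) = x^r sum_{n>=0} a_n x^n with a_0 = 1.
Substitute y = x^r sum a_n x^n and match x^{r+n}. The recurrence is
  D(n) a_n + 2 a_{n-1} - 1 a_{n-2} = 0,  where D(n) = (r+n)(r+n-1) + (-2/3)(r+n) + (-2/3).
  a_n = [-2 a_{n-1} + 1 a_{n-2}] / D(n).
Since the indicial polynomial factors as (r - r_1)(r - r_2), D(n) = (r_1 + n - r_1)(r_1 + n - r_2) = n(n + 7/3).
Evaluating step by step (a_0 = 1):
  n = 1: D(1) = 1(1 + 7/3) = 10/3; numerator = -2(1) = -2; a_1 = (-2)/(10/3) = -3/5
  n = 2: D(2) = 2(2 + 7/3) = 26/3; numerator = -2(-3/5) + 1(1) = 11/5; a_2 = (11/5)/(26/3) = 33/130
  n = 3: D(3) = 3(3 + 7/3) = 16; numerator = -2(33/130) + 1(-3/5) = -72/65; a_3 = (-72/65)/(16) = -9/130
  n = 4: D(4) = 4(4 + 7/3) = 76/3; numerator = -2(-9/130) + 1(33/130) = 51/130; a_4 = (51/130)/(76/3) = 153/9880
  n = 5: D(5) = 5(5 + 7/3) = 110/3; numerator = -2(153/9880) + 1(-9/130) = -99/988; a_5 = (-99/988)/(110/3) = -27/9880

r = 2; a_0 = 1; a_1 = -3/5; a_2 = 33/130; a_3 = -9/130; a_4 = 153/9880; a_5 = -27/9880


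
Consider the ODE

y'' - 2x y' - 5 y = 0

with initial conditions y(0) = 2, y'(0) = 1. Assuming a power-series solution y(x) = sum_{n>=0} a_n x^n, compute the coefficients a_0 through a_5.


Ansatz: y(x) = sum_{n>=0} a_n x^n, so y'(x) = sum_{n>=1} n a_n x^(n-1) and y''(x) = sum_{n>=2} n(n-1) a_n x^(n-2).
Substitute into P(x) y'' + Q(x) y' + R(x) y = 0 with P(x) = 1, Q(x) = -2x, R(x) = -5, and match powers of x.
Initial conditions: a_0 = 2, a_1 = 1.
Setting the coefficient of each power of x to zero and solving order by order (substituting the coefficients already found):
  x^0: 2 a_2 - 5 a_0 = 0  ->  2 a_2 = 5 a_0 = 10  ->  a_2 = 5
  x^1: 6 a_3 - 7 a_1 = 0  ->  6 a_3 = 7 a_1 = 7  ->  a_3 = 7/6
  x^2: 12 a_4 - 9 a_2 = 0  ->  12 a_4 = 9 a_2 = 45  ->  a_4 = 15/4
  x^3: 20 a_5 - 11 a_3 = 0  ->  20 a_5 = 11 a_3 = 77/6  ->  a_5 = 77/120
Truncated series: y(x) = 2 + x + 5 x^2 + (7/6) x^3 + (15/4) x^4 + (77/120) x^5 + O(x^6).

a_0 = 2; a_1 = 1; a_2 = 5; a_3 = 7/6; a_4 = 15/4; a_5 = 77/120


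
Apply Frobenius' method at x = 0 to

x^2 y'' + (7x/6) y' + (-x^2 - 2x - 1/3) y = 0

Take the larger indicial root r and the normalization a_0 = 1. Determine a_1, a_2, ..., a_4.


Write in Frobenius form y'' + (p(x)/x) y' + (q(x)/x^2) y = 0:
  p(x) = 7/6,  q(x) = -x^2 - 2x - 1/3.
Indicial equation: r(r-1) + (7/6) r + (-1/3) = 0 -> roots r_1 = 1/2, r_2 = -2/3.
Take r = r_1 = 1/2. Let y(x) = x^r sum_{n>=0} a_n x^n with a_0 = 1.
Substitute y = x^r sum a_n x^n and match x^{r+n}. The recurrence is
  D(n) a_n - 2 a_{n-1} - 1 a_{n-2} = 0,  where D(n) = (r+n)(r+n-1) + (7/6)(r+n) + (-1/3).
  a_n = [2 a_{n-1} + 1 a_{n-2}] / D(n).
Since the indicial polynomial factors as (r - r_1)(r - r_2), D(n) = (r_1 + n - r_1)(r_1 + n - r_2) = n(n + 7/6).
Evaluating step by step (a_0 = 1):
  n = 1: D(1) = 1(1 + 7/6) = 13/6; numerator = 2(1) = 2; a_1 = (2)/(13/6) = 12/13
  n = 2: D(2) = 2(2 + 7/6) = 19/3; numerator = 2(12/13) + 1(1) = 37/13; a_2 = (37/13)/(19/3) = 111/247
  n = 3: D(3) = 3(3 + 7/6) = 25/2; numerator = 2(111/247) + 1(12/13) = 450/247; a_3 = (450/247)/(25/2) = 36/247
  n = 4: D(4) = 4(4 + 7/6) = 62/3; numerator = 2(36/247) + 1(111/247) = 183/247; a_4 = (183/247)/(62/3) = 549/15314

r = 1/2; a_0 = 1; a_1 = 12/13; a_2 = 111/247; a_3 = 36/247; a_4 = 549/15314


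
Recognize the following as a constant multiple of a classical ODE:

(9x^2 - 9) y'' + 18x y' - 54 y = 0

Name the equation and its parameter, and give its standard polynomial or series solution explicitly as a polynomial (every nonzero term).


All three coefficients share the factor -9; dividing through by -9 gives  (1 - x^2) y'' - 2x y' + 6 y = 0.
This matches the Legendre equation (1 - x^2) y'' - 2x y' + n(n+1) y = 0 (note the -2x y' term) with n(n+1) = 6, so n = 2; the polynomial solution is P_2(x).
With y = sum_k a_k x^k, matching x^k gives (k+2)(k+1) a_{k+2} = [k(k+1) - n(n+1)] a_k = (k - 2)(k + 3) a_k. The right side vanishes at k = 2, so the series with the parity of 2 terminates at degree 2.
Standard normalization (P_n(1) = 1): leading coefficient (2n)!/(2^n (n!)^2) = 24/(4*4) = 3/2, so a_2 = 3/2. Work downward with a_k = (k+1)(k+2) a_{k+2} / ((k - 2)(k + 3)):
  a_0 = (1)(2)(3/2) / ((0 - 2)(0 + 3)) = 3/(-6) = -1/2
Hence P_2(x) = 3 x^2/2 - 1/2.

P_2(x); series = 3 x^2/2 - 1/2


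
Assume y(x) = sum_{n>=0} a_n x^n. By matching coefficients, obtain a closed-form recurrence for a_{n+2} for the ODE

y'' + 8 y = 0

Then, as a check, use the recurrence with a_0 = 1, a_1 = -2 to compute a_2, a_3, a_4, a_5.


Substitute y = sum_n a_n x^n into y'' + (const) y = 0.
y''(x) = sum_{n>=0} (n+2)(n+1) a_{n+2} x^n.
The ODE becomes sum_n [(n+2)(n+1) a_{n+2} + 8 a_n] x^n = 0.
Setting each coefficient to zero gives the recurrence:
  (n+2)(n+1) a_{n+2} + 8 a_n = 0,
  a_{n+2} = -8 / ((n+1)(n+2)) a_n.

Check with a_0 = 1, a_1 = -2 (apply the recurrence for n = 0, 1, 2, 3): a_0 = 1, a_1 = -2, a_2 = -4, a_3 = 8/3, a_4 = 8/3, a_5 = -16/15.

a_{n+2} = -8/((n+1)(n+2)) * a_n; check: a_0 = 1, a_1 = -2, a_2 = -4, a_3 = 8/3, a_4 = 8/3, a_5 = -16/15


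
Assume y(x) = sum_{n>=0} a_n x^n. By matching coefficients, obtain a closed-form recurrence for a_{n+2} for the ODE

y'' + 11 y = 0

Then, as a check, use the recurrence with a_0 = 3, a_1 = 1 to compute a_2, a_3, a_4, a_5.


Substitute y = sum_n a_n x^n into y'' + (const) y = 0.
y''(x) = sum_{n>=0} (n+2)(n+1) a_{n+2} x^n.
The ODE becomes sum_n [(n+2)(n+1) a_{n+2} + 11 a_n] x^n = 0.
Setting each coefficient to zero gives the recurrence:
  (n+2)(n+1) a_{n+2} + 11 a_n = 0,
  a_{n+2} = -11 / ((n+1)(n+2)) a_n.

Check with a_0 = 3, a_1 = 1 (apply the recurrence for n = 0, 1, 2, 3): a_0 = 3, a_1 = 1, a_2 = -33/2, a_3 = -11/6, a_4 = 121/8, a_5 = 121/120.

a_{n+2} = -11/((n+1)(n+2)) * a_n; check: a_0 = 3, a_1 = 1, a_2 = -33/2, a_3 = -11/6, a_4 = 121/8, a_5 = 121/120


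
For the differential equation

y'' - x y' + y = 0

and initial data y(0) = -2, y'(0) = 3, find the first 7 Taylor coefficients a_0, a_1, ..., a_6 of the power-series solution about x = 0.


Ansatz: y(x) = sum_{n>=0} a_n x^n, so y'(x) = sum_{n>=1} n a_n x^(n-1) and y''(x) = sum_{n>=2} n(n-1) a_n x^(n-2).
Substitute into P(x) y'' + Q(x) y' + R(x) y = 0 with P(x) = 1, Q(x) = -x, R(x) = 1, and match powers of x.
Initial conditions: a_0 = -2, a_1 = 3.
Setting the coefficient of each power of x to zero and solving order by order (substituting the coefficients already found):
  x^0: 2 a_2 + a_0 = 0  ->  2 a_2 = -a_0 = 2  ->  a_2 = 1
  x^1: 6 a_3 = 0  ->  a_3 = 0
  x^2: 12 a_4 - a_2 = 0  ->  12 a_4 = a_2 = 1  ->  a_4 = 1/12
  x^3: 20 a_5 - 2 a_3 = 0  ->  20 a_5 = 2 a_3 = 0  ->  a_5 = 0
  x^4: 30 a_6 - 3 a_4 = 0  ->  30 a_6 = 3 a_4 = 1/4  ->  a_6 = 1/120
Truncated series: y(x) = -2 + 3 x + x^2 + (1/12) x^4 + (1/120) x^6 + O(x^7).

a_0 = -2; a_1 = 3; a_2 = 1; a_3 = 0; a_4 = 1/12; a_5 = 0; a_6 = 1/120


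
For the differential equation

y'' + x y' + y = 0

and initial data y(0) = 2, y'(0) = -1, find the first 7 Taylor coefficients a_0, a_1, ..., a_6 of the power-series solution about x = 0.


Ansatz: y(x) = sum_{n>=0} a_n x^n, so y'(x) = sum_{n>=1} n a_n x^(n-1) and y''(x) = sum_{n>=2} n(n-1) a_n x^(n-2).
Substitute into P(x) y'' + Q(x) y' + R(x) y = 0 with P(x) = 1, Q(x) = x, R(x) = 1, and match powers of x.
Initial conditions: a_0 = 2, a_1 = -1.
Setting the coefficient of each power of x to zero and solving order by order (substituting the coefficients already found):
  x^0: 2 a_2 + a_0 = 0  ->  2 a_2 = -a_0 = -2  ->  a_2 = -1
  x^1: 6 a_3 + 2 a_1 = 0  ->  6 a_3 = -2 a_1 = 2  ->  a_3 = 1/3
  x^2: 12 a_4 + 3 a_2 = 0  ->  12 a_4 = -3 a_2 = 3  ->  a_4 = 1/4
  x^3: 20 a_5 + 4 a_3 = 0  ->  20 a_5 = -4 a_3 = -4/3  ->  a_5 = -1/15
  x^4: 30 a_6 + 5 a_4 = 0  ->  30 a_6 = -5 a_4 = -5/4  ->  a_6 = -1/24
Truncated series: y(x) = 2 - x - x^2 + (1/3) x^3 + (1/4) x^4 - (1/15) x^5 - (1/24) x^6 + O(x^7).

a_0 = 2; a_1 = -1; a_2 = -1; a_3 = 1/3; a_4 = 1/4; a_5 = -1/15; a_6 = -1/24


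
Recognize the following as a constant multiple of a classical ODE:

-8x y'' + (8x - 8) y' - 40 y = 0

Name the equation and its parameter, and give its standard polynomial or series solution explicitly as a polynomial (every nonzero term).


All three coefficients share the factor -8; dividing through by -8 gives  x y'' + (1 - x) y' + 5 y = 0.
This matches the Laguerre equation x y'' + (1 - x) y' + n y = 0 with n = 5; the polynomial solution is L_5(x).
With y = sum_k a_k x^k, matching x^k gives (k+1)k a_{k+1} + (k+1) a_{k+1} - k a_k + n a_k = 0, i.e. (k+1)^2 a_{k+1} = (k - n) a_k = (k - 5) a_k. The right side vanishes at k = 5, so the series terminates at degree 5.
Standard normalization L_n(0) = 1 gives a_0 = 1. Work upward with a_{k+1} = (k - 5) a_k / (k+1)^2:
  a_1 = (0 - 5)(1) / 1^2 = -5/1 = -5
  a_2 = (1 - 5)(-5) / 2^2 = 20/4 = 5
  a_3 = (2 - 5)(5) / 3^2 = -15/9 = -5/3
  a_4 = (3 - 5)(-5/3) / 4^2 = (10/3)/16 = 5/24
  a_5 = (4 - 5)(5/24) / 5^2 = (-5/24)/25 = -1/120
Hence L_5(x) = -x^5/120 + 5 x^4/24 - 5 x^3/3 + 5 x^2 - 5 x + 1.

L_5(x); series = -x^5/120 + 5 x^4/24 - 5 x^3/3 + 5 x^2 - 5 x + 1


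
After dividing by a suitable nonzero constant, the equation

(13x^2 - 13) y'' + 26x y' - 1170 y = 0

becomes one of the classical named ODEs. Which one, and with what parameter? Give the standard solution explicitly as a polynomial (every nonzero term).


All three coefficients share the factor -13; dividing through by -13 gives  (1 - x^2) y'' - 2x y' + 90 y = 0.
This matches the Legendre equation (1 - x^2) y'' - 2x y' + n(n+1) y = 0 (note the -2x y' term) with n(n+1) = 90, so n = 9; the polynomial solution is P_9(x).
With y = sum_k a_k x^k, matching x^k gives (k+2)(k+1) a_{k+2} = [k(k+1) - n(n+1)] a_k = (k - 9)(k + 10) a_k. The right side vanishes at k = 9, so the series with the parity of 9 terminates at degree 9.
Standard normalization (P_n(1) = 1): leading coefficient (2n)!/(2^n (n!)^2) = 6402373705728000/(512*131681894400) = 12155/128, so a_9 = 12155/128. Work downward with a_k = (k+1)(k+2) a_{k+2} / ((k - 9)(k + 10)):
  a_7 = (8)(9)(12155/128) / ((7 - 9)(7 + 10)) = (109395/16)/(-34) = -6435/32
  a_5 = (6)(7)(-6435/32) / ((5 - 9)(5 + 10)) = (-135135/16)/(-60) = 9009/64
  a_3 = (4)(5)(9009/64) / ((3 - 9)(3 + 10)) = (45045/16)/(-78) = -1155/32
  a_1 = (2)(3)(-1155/32) / ((1 - 9)(1 + 10)) = (-3465/16)/(-88) = 315/128
Hence P_9(x) = 12155 x^9/128 - 6435 x^7/32 + 9009 x^5/64 - 1155 x^3/32 + 315 x/128.

P_9(x); series = 12155 x^9/128 - 6435 x^7/32 + 9009 x^5/64 - 1155 x^3/32 + 315 x/128


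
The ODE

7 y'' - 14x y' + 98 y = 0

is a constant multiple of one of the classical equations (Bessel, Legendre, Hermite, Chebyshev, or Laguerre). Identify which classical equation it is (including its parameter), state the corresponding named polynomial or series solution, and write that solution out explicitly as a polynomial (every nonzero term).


All three coefficients share the factor 7; dividing through by 7 gives  y'' - 2x y' + 14 y = 0.
This matches the Hermite equation y'' - 2x y' + 2n y = 0 with 2n = 14, so n = 7; the polynomial solution is H_7(x).
With y = sum_k a_k x^k, matching x^k gives (k+2)(k+1) a_{k+2} = 2(k - n) a_k = 2(k - 7) a_k. The right side vanishes at k = 7, so the series with the parity of 7 terminates at degree 7.
Standard normalization: leading coefficient of H_n is 2^n, so a_7 = 2^7 = 128. Work downward with a_k = (k+1)(k+2) a_{k+2} / (2(k - n)):
  a_5 = (6)(7)(128) / (2(5 - 7)) = 5376/(-4) = -1344
  a_3 = (4)(5)(-1344) / (2(3 - 7)) = -26880/(-8) = 3360
  a_1 = (2)(3)(3360) / (2(1 - 7)) = 20160/(-12) = -1680
Hence H_7(x) = 128 x^7 - 1344 x^5 + 3360 x^3 - 1680 x.

H_7(x); series = 128 x^7 - 1344 x^5 + 3360 x^3 - 1680 x


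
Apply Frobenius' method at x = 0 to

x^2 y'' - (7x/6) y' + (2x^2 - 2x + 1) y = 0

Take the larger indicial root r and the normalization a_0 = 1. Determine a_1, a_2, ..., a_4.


Write in Frobenius form y'' + (p(x)/x) y' + (q(x)/x^2) y = 0:
  p(x) = -7/6,  q(x) = 2x^2 - 2x + 1.
Indicial equation: r(r-1) + (-7/6) r + (1) = 0 -> roots r_1 = 3/2, r_2 = 2/3.
Take r = r_1 = 3/2. Let y(x) = x^r sum_{n>=0} a_n x^n with a_0 = 1.
Substitute y = x^r sum a_n x^n and match x^{r+n}. The recurrence is
  D(n) a_n - 2 a_{n-1} + 2 a_{n-2} = 0,  where D(n) = (r+n)(r+n-1) + (-7/6)(r+n) + (1).
  a_n = [2 a_{n-1} - 2 a_{n-2}] / D(n).
Since the indicial polynomial factors as (r - r_1)(r - r_2), D(n) = (r_1 + n - r_1)(r_1 + n - r_2) = n(n + 5/6).
Evaluating step by step (a_0 = 1):
  n = 1: D(1) = 1(1 + 5/6) = 11/6; numerator = 2(1) = 2; a_1 = (2)/(11/6) = 12/11
  n = 2: D(2) = 2(2 + 5/6) = 17/3; numerator = 2(12/11) - 2(1) = 2/11; a_2 = (2/11)/(17/3) = 6/187
  n = 3: D(3) = 3(3 + 5/6) = 23/2; numerator = 2(6/187) - 2(12/11) = -36/17; a_3 = (-36/17)/(23/2) = -72/391
  n = 4: D(4) = 4(4 + 5/6) = 58/3; numerator = 2(-72/391) - 2(6/187) = -1860/4301; a_4 = (-1860/4301)/(58/3) = -2790/124729

r = 3/2; a_0 = 1; a_1 = 12/11; a_2 = 6/187; a_3 = -72/391; a_4 = -2790/124729


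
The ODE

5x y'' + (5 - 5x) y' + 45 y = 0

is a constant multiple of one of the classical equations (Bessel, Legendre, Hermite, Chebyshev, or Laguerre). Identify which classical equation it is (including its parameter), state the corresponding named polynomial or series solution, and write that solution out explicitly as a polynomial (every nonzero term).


All three coefficients share the factor 5; dividing through by 5 gives  x y'' + (1 - x) y' + 9 y = 0.
This matches the Laguerre equation x y'' + (1 - x) y' + n y = 0 with n = 9; the polynomial solution is L_9(x).
With y = sum_k a_k x^k, matching x^k gives (k+1)k a_{k+1} + (k+1) a_{k+1} - k a_k + n a_k = 0, i.e. (k+1)^2 a_{k+1} = (k - n) a_k = (k - 9) a_k. The right side vanishes at k = 9, so the series terminates at degree 9.
Standard normalization L_n(0) = 1 gives a_0 = 1. Work upward with a_{k+1} = (k - 9) a_k / (k+1)^2:
  a_1 = (0 - 9)(1) / 1^2 = -9/1 = -9
  a_2 = (1 - 9)(-9) / 2^2 = 72/4 = 18
  a_3 = (2 - 9)(18) / 3^2 = -126/9 = -14
  a_4 = (3 - 9)(-14) / 4^2 = 84/16 = 21/4
  a_5 = (4 - 9)(21/4) / 5^2 = (-105/4)/25 = -21/20
  a_6 = (5 - 9)(-21/20) / 6^2 = (21/5)/36 = 7/60
  a_7 = (6 - 9)(7/60) / 7^2 = (-7/20)/49 = -1/140
  a_8 = (7 - 9)(-1/140) / 8^2 = (1/70)/64 = 1/4480
  a_9 = (8 - 9)(1/4480) / 9^2 = (-1/4480)/81 = -1/362880
Hence L_9(x) = -x^9/362880 + x^8/4480 - x^7/140 + 7 x^6/60 - 21 x^5/20 + 21 x^4/4 - 14 x^3 + 18 x^2 - 9 x + 1.

L_9(x); series = -x^9/362880 + x^8/4480 - x^7/140 + 7 x^6/60 - 21 x^5/20 + 21 x^4/4 - 14 x^3 + 18 x^2 - 9 x + 1


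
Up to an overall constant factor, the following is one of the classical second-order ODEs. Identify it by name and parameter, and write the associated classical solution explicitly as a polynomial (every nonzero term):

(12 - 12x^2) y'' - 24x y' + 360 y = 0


All three coefficients share the factor 12; dividing through by 12 gives  (1 - x^2) y'' - 2x y' + 30 y = 0.
This matches the Legendre equation (1 - x^2) y'' - 2x y' + n(n+1) y = 0 (note the -2x y' term) with n(n+1) = 30, so n = 5; the polynomial solution is P_5(x).
With y = sum_k a_k x^k, matching x^k gives (k+2)(k+1) a_{k+2} = [k(k+1) - n(n+1)] a_k = (k - 5)(k + 6) a_k. The right side vanishes at k = 5, so the series with the parity of 5 terminates at degree 5.
Standard normalization (P_n(1) = 1): leading coefficient (2n)!/(2^n (n!)^2) = 3628800/(32*14400) = 63/8, so a_5 = 63/8. Work downward with a_k = (k+1)(k+2) a_{k+2} / ((k - 5)(k + 6)):
  a_3 = (4)(5)(63/8) / ((3 - 5)(3 + 6)) = (315/2)/(-18) = -35/4
  a_1 = (2)(3)(-35/4) / ((1 - 5)(1 + 6)) = (-105/2)/(-28) = 15/8
Hence P_5(x) = 63 x^5/8 - 35 x^3/4 + 15 x/8.

P_5(x); series = 63 x^5/8 - 35 x^3/4 + 15 x/8


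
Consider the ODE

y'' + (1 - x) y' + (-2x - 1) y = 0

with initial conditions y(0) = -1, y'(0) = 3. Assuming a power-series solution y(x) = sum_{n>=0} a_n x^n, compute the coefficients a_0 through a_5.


Ansatz: y(x) = sum_{n>=0} a_n x^n, so y'(x) = sum_{n>=1} n a_n x^(n-1) and y''(x) = sum_{n>=2} n(n-1) a_n x^(n-2).
Substitute into P(x) y'' + Q(x) y' + R(x) y = 0 with P(x) = 1, Q(x) = 1 - x, R(x) = -2x - 1, and match powers of x.
Initial conditions: a_0 = -1, a_1 = 3.
Setting the coefficient of each power of x to zero and solving order by order (substituting the coefficients already found):
  x^0: 2 a_2 + a_1 - a_0 = 0  ->  2 a_2 = -a_1 + a_0 = -4  ->  a_2 = -2
  x^1: 6 a_3 + 2 a_2 - 2 a_1 - 2 a_0 = 0  ->  6 a_3 = -2 a_2 + 2 a_1 + 2 a_0 = 8  ->  a_3 = 4/3
  x^2: 12 a_4 + 3 a_3 - 3 a_2 - 2 a_1 = 0  ->  12 a_4 = -3 a_3 + 3 a_2 + 2 a_1 = -4  ->  a_4 = -1/3
  x^3: 20 a_5 + 4 a_4 - 4 a_3 - 2 a_2 = 0  ->  20 a_5 = -4 a_4 + 4 a_3 + 2 a_2 = 8/3  ->  a_5 = 2/15
Truncated series: y(x) = -1 + 3 x - 2 x^2 + (4/3) x^3 - (1/3) x^4 + (2/15) x^5 + O(x^6).

a_0 = -1; a_1 = 3; a_2 = -2; a_3 = 4/3; a_4 = -1/3; a_5 = 2/15


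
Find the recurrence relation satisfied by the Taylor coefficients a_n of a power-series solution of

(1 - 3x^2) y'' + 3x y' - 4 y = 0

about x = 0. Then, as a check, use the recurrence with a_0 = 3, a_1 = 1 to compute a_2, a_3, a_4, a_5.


Substitute y = sum_n a_n x^n.
(1 - 3 x^2) y'' contributes (n+2)(n+1) a_{n+2} - 3 n(n-1) a_n at x^n.
3 x y'(x) contributes 3 n a_n at x^n.
-4 y(x) contributes -4 a_n at x^n.
Matching x^n: (n+2)(n+1) a_{n+2} + (-3 n(n-1) + 3 n - 4) a_n = 0.
Thus a_{n+2} = (3 n(n-1) - 3 n + 4) / ((n+1)(n+2)) * a_n.

Check with a_0 = 3, a_1 = 1 (apply the recurrence for n = 0, 1, 2, 3): a_0 = 3, a_1 = 1, a_2 = 6, a_3 = 1/6, a_4 = 2, a_5 = 13/120.

a_(n+2) = (3 n(n-1) - 3 n + 4) / ((n+1)(n+2)) * a_n; check: a_0 = 3, a_1 = 1, a_2 = 6, a_3 = 1/6, a_4 = 2, a_5 = 13/120
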